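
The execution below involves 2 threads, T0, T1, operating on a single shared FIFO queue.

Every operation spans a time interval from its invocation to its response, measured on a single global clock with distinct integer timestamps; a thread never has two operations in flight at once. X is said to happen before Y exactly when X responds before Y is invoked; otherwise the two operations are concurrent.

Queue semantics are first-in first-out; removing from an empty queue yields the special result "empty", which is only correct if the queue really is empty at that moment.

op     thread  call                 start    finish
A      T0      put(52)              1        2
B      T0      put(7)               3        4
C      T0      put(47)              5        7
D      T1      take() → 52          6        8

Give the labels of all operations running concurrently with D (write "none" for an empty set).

C

D spans [6,8]: anything still running between times 6 and 8 counts as concurrent
A [1,2]: before
B [3,4]: before
C [5,7]: concurrent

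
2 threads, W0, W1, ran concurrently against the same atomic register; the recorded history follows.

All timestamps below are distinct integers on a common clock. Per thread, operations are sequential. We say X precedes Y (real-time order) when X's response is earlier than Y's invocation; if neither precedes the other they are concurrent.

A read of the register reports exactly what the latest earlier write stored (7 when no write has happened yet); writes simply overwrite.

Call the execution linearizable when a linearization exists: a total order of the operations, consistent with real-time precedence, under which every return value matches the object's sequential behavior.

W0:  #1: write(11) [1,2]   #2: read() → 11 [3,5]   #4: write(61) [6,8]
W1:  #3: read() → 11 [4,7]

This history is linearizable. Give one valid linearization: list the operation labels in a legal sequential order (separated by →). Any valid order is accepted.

#1 → #2 → #3 → #4

step 1: #1 write(11) — value 11
step 2: #2 read() → 11 — value 11
step 3: #3 read() → 11 — value 11
step 4: #4 write(61) — value 61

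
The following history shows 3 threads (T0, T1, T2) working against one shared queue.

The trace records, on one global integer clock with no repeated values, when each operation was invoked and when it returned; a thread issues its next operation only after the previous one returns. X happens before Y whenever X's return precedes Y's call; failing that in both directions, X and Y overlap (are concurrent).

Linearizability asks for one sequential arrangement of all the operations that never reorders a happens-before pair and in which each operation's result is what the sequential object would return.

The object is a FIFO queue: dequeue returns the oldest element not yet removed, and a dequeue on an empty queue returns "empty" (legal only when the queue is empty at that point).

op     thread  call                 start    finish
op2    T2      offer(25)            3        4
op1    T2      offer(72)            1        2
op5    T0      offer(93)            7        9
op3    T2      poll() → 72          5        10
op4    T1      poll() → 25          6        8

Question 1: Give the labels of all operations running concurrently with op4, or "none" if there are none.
op4 runs from 6 to 8; window-overlapping ops are concurrent
op1 [1,2]: before
op2 [3,4]: before
op3 [5,10]: concurrent
op5 [7,9]: concurrent

op3, op5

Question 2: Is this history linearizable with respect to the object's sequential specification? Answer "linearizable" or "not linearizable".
a witness: op1, op2, op3, op4, op5
1. op1 offer(72), leaving queue <72>
2. op2 offer(25), leaving queue <72,25>
3. op3 poll() → 72, leaving queue <25>
4. op4 poll() → 25, leaving queue <>
5. op5 offer(93), leaving queue <93>

linearizable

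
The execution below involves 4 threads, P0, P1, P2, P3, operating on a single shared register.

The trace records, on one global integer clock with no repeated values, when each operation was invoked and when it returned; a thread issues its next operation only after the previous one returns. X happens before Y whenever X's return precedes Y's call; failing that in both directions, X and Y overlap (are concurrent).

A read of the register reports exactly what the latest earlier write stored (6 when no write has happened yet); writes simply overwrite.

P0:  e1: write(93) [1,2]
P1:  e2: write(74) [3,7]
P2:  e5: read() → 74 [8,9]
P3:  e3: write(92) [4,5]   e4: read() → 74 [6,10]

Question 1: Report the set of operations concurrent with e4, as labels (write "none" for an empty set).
e4 spans [6,10]; an op avoiding the whole window 6..10 is ordered, any other is concurrent
e1 [1,2]: before
e2 [3,7]: concurrent
e3 [4,5]: before
e5 [8,9]: concurrent

e2, e5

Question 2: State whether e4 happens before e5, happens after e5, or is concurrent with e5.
e4 spans [6,10], e5 spans [8,9]
the intervals overlap in both directions

concurrent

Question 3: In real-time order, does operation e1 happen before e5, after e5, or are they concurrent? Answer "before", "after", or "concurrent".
e1 spans [1,2], e5 spans [8,9]
resp(e1)=2 < inv(e5)=8

before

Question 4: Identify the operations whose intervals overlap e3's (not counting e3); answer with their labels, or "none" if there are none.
e3 runs from 4 to 5; window-overlapping ops are concurrent
e1 [1,2]: before
e2 [3,7]: concurrent
e4 [6,10]: after
e5 [8,9]: after

e2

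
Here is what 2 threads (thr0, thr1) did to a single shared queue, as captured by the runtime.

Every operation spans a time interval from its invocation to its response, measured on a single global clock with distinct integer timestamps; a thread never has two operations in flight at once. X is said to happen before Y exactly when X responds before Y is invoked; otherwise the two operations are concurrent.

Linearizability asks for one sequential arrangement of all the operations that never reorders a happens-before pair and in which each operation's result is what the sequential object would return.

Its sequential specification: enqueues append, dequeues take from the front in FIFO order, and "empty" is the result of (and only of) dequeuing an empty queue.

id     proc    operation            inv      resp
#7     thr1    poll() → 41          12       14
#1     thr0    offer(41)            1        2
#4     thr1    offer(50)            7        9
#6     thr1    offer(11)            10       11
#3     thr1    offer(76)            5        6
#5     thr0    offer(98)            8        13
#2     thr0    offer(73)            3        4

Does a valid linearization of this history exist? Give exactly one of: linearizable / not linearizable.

witness order: #1, #2, #3, #4, #5, #6, #7
1. #1 offer(41), leaving queue <41>
2. #2 offer(73), leaving queue <41,73>
3. #3 offer(76), leaving queue <41,73,76>
4. #4 offer(50), leaving queue <41,73,76,50>
5. #5 offer(98), leaving queue <41,73,76,50,98>
6. #6 offer(11), leaving queue <41,73,76,50,98,11>
7. #7 poll() → 41, leaving queue <73,76,50,98,11>

linearizable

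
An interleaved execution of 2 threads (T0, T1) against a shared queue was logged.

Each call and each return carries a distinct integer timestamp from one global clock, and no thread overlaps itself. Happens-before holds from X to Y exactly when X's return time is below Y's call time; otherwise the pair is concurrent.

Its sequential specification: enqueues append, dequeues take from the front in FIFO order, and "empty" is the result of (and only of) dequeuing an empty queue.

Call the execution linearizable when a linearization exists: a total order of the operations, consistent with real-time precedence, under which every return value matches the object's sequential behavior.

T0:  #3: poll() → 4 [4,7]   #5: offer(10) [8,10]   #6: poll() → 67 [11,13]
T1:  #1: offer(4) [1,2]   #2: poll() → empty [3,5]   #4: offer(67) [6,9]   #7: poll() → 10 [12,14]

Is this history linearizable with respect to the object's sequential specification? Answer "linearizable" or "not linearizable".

linearizable

witness order: #1, #3, #2, #4, #5, #6, #7
step 1: #1 offer(4) — queue <4>
step 2: #3 poll() → 4 — queue <>
step 3: #2 poll() → empty — queue <>
step 4: #4 offer(67) — queue <67>
step 5: #5 offer(10) — queue <67,10>
step 6: #6 poll() → 67 — queue <10>
step 7: #7 poll() → 10 — queue <>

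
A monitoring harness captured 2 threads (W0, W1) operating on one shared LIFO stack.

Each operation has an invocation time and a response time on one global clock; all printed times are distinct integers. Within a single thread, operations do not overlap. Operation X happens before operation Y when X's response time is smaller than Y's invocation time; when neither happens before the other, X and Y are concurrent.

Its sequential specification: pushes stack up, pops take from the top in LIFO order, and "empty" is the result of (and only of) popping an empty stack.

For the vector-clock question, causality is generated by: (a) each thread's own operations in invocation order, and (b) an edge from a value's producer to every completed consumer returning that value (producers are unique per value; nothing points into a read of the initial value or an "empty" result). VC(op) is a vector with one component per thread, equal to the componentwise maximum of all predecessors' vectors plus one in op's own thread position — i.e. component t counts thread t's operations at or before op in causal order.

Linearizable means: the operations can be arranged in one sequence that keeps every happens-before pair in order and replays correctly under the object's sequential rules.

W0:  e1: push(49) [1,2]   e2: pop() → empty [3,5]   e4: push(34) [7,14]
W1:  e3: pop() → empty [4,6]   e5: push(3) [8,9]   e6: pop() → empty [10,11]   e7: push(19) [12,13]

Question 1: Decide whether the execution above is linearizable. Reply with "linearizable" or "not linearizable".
already the first 6 events (up to e3's response at time 6) admit no linearization; the first 5 still do
real-time-consistent orders of the 3 completed operations: 2 — all fail the LIFO stack replay
take e1, e2, e3: step 2 already fails, because e2 pop() → empty cannot occur there
take e1, e3, e2: step 2 already fails, because e3 pop() → empty cannot occur there

not linearizable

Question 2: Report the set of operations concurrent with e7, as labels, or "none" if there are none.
Answer: e4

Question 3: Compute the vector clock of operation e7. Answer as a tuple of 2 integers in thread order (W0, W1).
Answer: (0, 4)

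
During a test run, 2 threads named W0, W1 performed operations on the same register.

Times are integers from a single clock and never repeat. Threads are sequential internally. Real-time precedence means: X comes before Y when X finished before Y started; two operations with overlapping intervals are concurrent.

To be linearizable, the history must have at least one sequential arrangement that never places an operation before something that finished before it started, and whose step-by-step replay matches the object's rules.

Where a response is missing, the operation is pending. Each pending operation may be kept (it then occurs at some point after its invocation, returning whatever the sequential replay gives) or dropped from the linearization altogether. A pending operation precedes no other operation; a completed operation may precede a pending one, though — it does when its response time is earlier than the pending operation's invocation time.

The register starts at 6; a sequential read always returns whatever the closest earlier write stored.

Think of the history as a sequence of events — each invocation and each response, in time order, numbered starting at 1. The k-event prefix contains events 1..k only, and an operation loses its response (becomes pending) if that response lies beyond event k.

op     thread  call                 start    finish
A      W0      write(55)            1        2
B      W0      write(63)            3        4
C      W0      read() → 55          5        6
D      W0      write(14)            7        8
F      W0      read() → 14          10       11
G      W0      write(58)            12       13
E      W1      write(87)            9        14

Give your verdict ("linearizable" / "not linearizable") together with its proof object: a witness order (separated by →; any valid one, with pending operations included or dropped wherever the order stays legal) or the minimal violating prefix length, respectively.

not linearizable — minimal violating prefix: 6 events

prefix check: 1..5 passes, 1..6 fails once C's time-6 response joins
exhaustive check: the 3 completed register ops admit one real-time order; illegal
one such order, A, B, C, breaks at step 3 where C read() → 55 is illegal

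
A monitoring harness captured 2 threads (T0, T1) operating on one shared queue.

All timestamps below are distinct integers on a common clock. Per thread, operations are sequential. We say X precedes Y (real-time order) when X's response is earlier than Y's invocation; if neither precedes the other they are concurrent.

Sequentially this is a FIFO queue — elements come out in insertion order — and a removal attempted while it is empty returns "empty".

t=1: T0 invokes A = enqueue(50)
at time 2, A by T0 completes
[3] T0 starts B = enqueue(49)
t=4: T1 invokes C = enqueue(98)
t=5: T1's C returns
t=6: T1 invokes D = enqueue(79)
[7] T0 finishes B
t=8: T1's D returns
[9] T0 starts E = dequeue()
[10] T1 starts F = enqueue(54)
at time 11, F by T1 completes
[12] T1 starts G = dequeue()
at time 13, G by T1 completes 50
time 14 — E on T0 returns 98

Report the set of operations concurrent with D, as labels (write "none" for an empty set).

B

concurrent with D ([6,8]): every op whose interval crosses 6..8
A [1,2]: before
B [3,7]: concurrent
C [4,5]: before
E [9,14]: after
F [10,11]: after
G [12,13]: after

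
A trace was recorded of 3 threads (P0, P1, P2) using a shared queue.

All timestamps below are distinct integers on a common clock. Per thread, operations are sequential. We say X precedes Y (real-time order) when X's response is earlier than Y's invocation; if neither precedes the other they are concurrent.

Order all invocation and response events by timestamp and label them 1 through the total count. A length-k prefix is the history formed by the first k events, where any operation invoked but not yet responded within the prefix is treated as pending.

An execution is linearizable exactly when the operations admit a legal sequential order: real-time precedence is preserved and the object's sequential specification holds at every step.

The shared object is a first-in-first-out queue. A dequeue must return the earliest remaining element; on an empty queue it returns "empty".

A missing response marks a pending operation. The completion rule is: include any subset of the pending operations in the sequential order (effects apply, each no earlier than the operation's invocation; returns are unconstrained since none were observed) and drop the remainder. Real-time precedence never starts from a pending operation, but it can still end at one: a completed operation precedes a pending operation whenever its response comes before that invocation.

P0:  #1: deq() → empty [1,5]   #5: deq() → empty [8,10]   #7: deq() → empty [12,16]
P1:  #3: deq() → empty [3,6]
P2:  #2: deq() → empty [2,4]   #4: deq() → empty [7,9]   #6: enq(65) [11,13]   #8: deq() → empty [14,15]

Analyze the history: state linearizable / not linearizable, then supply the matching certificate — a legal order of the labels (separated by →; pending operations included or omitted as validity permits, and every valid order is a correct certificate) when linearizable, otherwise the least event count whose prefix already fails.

cut after 15 events: linearizable; cut after 16 events (#7 responds, time 16): not linearizable
all 36 real-time-respecting orders fail — 8 completed queue operations, no legal replay
sample order #1, #2, #3, #4, #5, #6, #7, #8 stalls at step 7 — #7 deq() → empty has no legal effect
sample order #1, #2, #3, #4, #5, #6, #8, #7 stalls at step 7 — #8 deq() → empty has no legal effect

not linearizable — minimal violating prefix: 16 events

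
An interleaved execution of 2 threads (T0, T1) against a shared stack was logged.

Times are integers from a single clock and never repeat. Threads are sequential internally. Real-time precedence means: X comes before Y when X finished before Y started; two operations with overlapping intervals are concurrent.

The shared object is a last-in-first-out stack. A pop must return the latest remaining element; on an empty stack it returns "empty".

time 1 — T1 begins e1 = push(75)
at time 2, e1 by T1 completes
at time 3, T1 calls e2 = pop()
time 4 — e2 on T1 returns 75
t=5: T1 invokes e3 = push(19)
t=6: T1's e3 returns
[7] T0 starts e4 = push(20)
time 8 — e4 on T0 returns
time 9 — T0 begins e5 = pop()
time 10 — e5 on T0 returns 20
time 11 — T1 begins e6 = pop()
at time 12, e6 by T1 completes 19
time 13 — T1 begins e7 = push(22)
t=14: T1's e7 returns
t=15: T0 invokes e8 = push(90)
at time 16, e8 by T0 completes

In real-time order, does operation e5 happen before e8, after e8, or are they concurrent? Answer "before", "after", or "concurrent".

before

e5 spans [9,10], e8 spans [15,16]
resp(e5)=10 < inv(e8)=15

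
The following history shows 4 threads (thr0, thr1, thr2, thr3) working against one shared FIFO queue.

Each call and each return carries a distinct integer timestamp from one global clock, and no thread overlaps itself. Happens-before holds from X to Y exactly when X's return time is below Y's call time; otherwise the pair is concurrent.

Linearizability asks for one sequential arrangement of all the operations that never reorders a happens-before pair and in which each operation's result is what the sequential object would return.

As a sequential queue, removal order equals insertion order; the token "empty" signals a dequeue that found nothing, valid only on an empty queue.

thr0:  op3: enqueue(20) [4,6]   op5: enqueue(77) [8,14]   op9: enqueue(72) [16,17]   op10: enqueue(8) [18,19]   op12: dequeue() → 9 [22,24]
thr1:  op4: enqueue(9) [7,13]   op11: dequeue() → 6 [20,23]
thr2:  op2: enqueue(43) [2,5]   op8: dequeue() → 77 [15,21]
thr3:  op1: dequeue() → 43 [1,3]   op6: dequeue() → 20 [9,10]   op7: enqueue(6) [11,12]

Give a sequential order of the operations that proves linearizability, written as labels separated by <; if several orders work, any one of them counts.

after step 1 (op2 enqueue(43)): queue <43>
after step 2 (op1 dequeue() → 43): queue <>
after step 3 (op3 enqueue(20)): queue <20>
after step 4 (op5 enqueue(77)): queue <20,77>
after step 5 (op4 enqueue(9)): queue <20,77,9>
after step 6 (op6 dequeue() → 20): queue <77,9>
after step 7 (op7 enqueue(6)): queue <77,9,6>
after step 8 (op8 dequeue() → 77): queue <9,6>
after step 9 (op9 enqueue(72)): queue <9,6,72>
after step 10 (op10 enqueue(8)): queue <9,6,72,8>
after step 11 (op12 dequeue() → 9): queue <6,72,8>
after step 12 (op11 dequeue() → 6): queue <72,8>

op2 < op1 < op3 < op5 < op4 < op6 < op7 < op8 < op9 < op10 < op12 < op11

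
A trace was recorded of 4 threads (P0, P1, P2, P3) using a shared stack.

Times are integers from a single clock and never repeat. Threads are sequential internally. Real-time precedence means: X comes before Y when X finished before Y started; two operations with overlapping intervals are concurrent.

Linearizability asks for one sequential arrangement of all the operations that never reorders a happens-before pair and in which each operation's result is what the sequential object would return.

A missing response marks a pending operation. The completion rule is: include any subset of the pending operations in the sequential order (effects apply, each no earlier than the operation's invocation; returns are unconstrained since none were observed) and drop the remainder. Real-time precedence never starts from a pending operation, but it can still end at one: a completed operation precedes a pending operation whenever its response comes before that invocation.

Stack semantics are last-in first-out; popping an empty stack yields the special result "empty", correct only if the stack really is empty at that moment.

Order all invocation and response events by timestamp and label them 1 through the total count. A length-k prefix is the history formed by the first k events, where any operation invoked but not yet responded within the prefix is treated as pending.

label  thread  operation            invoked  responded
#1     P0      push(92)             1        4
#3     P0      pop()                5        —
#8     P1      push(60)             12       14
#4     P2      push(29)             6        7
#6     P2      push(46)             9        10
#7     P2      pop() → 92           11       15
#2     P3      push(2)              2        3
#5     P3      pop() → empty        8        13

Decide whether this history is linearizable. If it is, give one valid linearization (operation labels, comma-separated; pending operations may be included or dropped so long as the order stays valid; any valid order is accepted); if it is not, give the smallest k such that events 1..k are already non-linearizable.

the violation lands at event 13, #5's response at time 13: events 1..12 linearize, events 1..13 do not
4 orders of the 5 completed stack ops respect real time; none is legal
every completion of the 3 pending operations (#3, #7, #8) was checked; none linearizes
sample order #1, #2, #4, #5, #6 (pending dropped) stalls at step 4 — #5 pop() → empty has no legal effect
sample order #1, #2, #4, #6, #5 (pending dropped) stalls at step 5 — #5 pop() → empty has no legal effect

not linearizable — minimal violating prefix: 13 events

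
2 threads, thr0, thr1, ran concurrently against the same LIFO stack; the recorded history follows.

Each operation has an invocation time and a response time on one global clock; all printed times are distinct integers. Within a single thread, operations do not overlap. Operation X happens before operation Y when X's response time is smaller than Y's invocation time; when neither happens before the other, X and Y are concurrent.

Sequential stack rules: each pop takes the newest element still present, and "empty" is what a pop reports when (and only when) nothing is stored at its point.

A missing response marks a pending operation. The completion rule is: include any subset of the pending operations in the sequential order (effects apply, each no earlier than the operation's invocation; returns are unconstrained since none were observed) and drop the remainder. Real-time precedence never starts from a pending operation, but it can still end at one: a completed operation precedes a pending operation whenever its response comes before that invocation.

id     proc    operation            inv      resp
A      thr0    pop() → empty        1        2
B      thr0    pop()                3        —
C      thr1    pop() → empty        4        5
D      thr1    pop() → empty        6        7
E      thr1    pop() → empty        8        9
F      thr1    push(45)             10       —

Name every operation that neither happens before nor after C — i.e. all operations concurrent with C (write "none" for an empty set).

B

concurrent with C ([4,5]): every op whose interval crosses 4..5
A [1,2]: before
B [3,…): concurrent
D [6,7]: after
E [8,9]: after
F [10,…): after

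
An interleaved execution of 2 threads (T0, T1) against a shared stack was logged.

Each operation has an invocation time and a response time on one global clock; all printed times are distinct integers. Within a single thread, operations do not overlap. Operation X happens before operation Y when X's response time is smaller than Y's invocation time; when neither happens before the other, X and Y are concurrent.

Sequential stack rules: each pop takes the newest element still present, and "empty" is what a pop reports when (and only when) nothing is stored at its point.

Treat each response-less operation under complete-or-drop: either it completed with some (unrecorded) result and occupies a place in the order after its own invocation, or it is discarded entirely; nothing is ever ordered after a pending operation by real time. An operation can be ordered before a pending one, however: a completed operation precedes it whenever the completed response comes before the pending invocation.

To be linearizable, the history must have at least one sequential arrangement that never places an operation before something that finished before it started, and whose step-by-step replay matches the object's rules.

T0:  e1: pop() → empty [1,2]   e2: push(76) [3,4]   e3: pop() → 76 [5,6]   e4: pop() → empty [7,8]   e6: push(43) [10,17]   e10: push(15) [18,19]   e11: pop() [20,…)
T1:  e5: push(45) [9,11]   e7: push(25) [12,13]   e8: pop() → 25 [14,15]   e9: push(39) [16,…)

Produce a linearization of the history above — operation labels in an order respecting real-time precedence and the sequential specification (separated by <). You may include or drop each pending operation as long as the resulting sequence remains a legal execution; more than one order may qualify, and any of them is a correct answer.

after step 1 (e1 pop() → empty): stack <>
after step 2 (e2 push(76)): stack <76>
after step 3 (e3 pop() → 76): stack <>
after step 4 (e4 pop() → empty): stack <>
after step 5 (e5 push(45)): stack <45>
after step 6 (e6 push(43)): stack <45,43>
after step 7 (e7 push(25)): stack <45,43,25>
after step 8 (e8 pop() → 25): stack <45,43>
after step 9 (e9 push(39) (pending, included)): stack <45,43,39>
after step 10 (e10 push(15)): stack <45,43,39,15>

e1 < e2 < e3 < e4 < e5 < e6 < e7 < e8 < e9 < e10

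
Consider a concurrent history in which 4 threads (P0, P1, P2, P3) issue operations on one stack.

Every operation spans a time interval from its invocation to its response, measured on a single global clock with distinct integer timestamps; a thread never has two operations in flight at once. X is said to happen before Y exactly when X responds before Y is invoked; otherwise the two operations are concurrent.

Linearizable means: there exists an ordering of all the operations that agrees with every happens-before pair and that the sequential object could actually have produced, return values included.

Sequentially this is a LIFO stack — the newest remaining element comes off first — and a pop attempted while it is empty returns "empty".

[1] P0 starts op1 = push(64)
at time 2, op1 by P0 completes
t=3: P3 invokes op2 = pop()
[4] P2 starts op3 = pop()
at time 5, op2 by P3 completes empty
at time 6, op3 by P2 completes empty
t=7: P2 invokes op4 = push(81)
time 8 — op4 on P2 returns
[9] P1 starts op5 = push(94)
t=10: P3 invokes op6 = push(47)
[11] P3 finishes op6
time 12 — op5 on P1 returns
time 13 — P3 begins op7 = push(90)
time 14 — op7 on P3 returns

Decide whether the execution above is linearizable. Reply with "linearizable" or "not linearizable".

events 1..5 are fine; event 6 — the response of op3 at time 6 — makes the prefix non-linearizable
checked exhaustively: 2 real-time-consistent orders of 3 completed operations, zero legal stack replays
e.g. op1, op2, op3: illegal at step 2, since op2 pop() → empty cannot apply there
e.g. op1, op3, op2: illegal at step 2, since op3 pop() → empty cannot apply there

not linearizable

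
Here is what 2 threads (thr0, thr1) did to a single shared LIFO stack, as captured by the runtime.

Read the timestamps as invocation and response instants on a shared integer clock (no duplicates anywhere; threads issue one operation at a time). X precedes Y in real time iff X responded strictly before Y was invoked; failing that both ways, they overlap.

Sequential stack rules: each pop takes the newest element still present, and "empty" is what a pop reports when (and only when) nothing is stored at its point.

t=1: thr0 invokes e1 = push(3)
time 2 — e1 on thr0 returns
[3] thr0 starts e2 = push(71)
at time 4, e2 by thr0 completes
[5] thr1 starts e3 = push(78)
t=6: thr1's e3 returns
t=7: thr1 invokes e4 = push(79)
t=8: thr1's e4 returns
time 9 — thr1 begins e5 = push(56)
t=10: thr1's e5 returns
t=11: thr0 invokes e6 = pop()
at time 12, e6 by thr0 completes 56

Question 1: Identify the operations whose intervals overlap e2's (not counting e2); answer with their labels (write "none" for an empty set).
none

e2 spans [3,4]; an op avoiding the whole window 3..4 is ordered, any other is concurrent
e1 [1,2]: before
e3 [5,6]: after
e4 [7,8]: after
e5 [9,10]: after
e6 [11,12]: after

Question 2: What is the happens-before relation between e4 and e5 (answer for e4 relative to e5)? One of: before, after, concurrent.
before

e4 spans [7,8], e5 spans [9,10]
resp(e4)=8 < inv(e5)=9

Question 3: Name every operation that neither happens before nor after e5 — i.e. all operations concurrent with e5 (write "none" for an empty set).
none

concurrent with e5 ([9,10]): every op whose interval crosses 9..10
e1 [1,2]: before
e2 [3,4]: before
e3 [5,6]: before
e4 [7,8]: before
e6 [11,12]: after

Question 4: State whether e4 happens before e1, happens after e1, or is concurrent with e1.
after

e4 spans [7,8], e1 spans [1,2]
resp(e1)=2 < inv(e4)=7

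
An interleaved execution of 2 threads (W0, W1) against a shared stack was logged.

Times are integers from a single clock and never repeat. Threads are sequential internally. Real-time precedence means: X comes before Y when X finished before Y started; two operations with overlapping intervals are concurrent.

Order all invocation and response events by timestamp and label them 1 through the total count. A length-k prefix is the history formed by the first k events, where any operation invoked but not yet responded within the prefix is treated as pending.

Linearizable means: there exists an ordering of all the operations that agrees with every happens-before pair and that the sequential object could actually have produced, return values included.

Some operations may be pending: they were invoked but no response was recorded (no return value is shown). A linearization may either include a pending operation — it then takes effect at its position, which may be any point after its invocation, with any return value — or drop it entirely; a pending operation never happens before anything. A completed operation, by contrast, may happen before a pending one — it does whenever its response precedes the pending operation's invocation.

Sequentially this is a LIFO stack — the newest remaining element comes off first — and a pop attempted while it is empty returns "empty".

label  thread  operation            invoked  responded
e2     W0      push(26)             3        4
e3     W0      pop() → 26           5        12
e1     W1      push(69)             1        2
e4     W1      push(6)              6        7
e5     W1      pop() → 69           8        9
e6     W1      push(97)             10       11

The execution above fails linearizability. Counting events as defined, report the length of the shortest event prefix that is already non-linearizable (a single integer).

events 1..8 are linearizable; a witness order is e1, e2, e3, e4:
after step 1 (e1 push(69)): stack <69>
after step 2 (e2 push(26)): stack <69,26>
after step 3 (e3 pop() (pending, included)): stack <69>
after step 4 (e4 push(6)): stack <69,6>
adding event 9 (e5 responds at 9) leaves no legal real-time order
every completion of the 1 pending operation (e3) was checked; none linearizes
e.g. e1, e2, e4, e5 (pending dropped): illegal at step 4, since e5 pop() → 69 cannot apply there

9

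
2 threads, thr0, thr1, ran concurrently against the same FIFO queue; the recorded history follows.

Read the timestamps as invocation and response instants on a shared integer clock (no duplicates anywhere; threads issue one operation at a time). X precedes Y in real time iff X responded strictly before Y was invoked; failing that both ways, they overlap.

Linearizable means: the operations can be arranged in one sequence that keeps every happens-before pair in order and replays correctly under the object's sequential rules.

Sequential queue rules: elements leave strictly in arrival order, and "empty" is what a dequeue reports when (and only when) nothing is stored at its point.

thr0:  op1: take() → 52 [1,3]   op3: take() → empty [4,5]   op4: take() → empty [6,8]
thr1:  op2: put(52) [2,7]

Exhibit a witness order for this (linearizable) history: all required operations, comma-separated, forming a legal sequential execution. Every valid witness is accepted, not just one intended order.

op2, op1, op3, op4

1. op2 put(52), leaving queue <52>
2. op1 take() → 52, leaving queue <>
3. op3 take() → empty, leaving queue <>
4. op4 take() → empty, leaving queue <>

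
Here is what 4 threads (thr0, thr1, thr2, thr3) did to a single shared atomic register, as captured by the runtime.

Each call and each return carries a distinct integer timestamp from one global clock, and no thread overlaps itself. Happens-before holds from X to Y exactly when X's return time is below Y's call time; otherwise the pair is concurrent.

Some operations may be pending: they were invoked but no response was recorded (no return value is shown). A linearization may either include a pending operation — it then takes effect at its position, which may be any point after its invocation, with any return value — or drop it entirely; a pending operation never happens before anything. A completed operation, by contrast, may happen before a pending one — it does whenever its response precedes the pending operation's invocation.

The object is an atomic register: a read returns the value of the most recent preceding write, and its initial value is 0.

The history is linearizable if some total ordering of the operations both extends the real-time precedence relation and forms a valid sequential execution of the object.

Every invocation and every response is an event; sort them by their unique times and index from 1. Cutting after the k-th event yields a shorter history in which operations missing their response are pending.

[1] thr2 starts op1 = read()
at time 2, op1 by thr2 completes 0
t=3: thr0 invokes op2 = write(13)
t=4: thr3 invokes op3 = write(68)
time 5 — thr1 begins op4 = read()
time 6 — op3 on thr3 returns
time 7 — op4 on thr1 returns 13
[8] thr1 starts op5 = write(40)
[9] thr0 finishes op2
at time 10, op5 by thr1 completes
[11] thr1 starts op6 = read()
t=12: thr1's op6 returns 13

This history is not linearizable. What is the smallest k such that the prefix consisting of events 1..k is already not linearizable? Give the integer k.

12

events 1..11 are linearizable, e.g. via op1, op2, op4, op3, op5:
after step 1 (op1 read() → 0): value 0
after step 2 (op2 write(13)): value 13
after step 3 (op4 read() → 13): value 13
after step 4 (op3 write(68)): value 68
after step 5 (op5 write(40)): value 40
adding event 12 (op6 responds at 12) leaves no legal real-time order
take op1, op2, op3, op4, op5, op6: step 4 already fails, because op4 read() → 13 cannot occur there
take op1, op2, op4, op3, op5, op6: step 6 already fails, because op6 read() → 13 cannot occur there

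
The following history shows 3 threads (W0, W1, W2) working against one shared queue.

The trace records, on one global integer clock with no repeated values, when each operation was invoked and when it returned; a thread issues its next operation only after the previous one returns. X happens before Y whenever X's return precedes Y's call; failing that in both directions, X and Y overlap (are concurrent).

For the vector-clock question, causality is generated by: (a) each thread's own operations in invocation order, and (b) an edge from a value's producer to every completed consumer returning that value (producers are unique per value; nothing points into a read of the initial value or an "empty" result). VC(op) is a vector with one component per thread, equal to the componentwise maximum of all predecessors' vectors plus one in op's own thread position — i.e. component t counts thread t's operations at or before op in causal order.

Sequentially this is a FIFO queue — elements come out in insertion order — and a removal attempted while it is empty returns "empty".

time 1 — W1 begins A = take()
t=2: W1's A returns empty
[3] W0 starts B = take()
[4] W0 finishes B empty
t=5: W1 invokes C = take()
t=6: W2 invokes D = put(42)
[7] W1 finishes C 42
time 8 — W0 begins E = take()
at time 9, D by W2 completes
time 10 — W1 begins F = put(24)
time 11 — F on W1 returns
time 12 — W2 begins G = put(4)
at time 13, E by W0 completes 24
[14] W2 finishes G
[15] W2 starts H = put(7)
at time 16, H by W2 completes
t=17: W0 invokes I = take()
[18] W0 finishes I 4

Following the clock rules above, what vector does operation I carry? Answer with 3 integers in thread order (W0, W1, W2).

(3, 3, 2)

VC(D, invoked at 6): no causal predecessors; +1 on W2 → (0, 0, 1)
VC(A, invoked at 1): no causal predecessors; +1 on W1 → (0, 1, 0)
VC(B, invoked at 3): no causal predecessors; +1 on W0 → (1, 0, 0)
invoked at 12, G merges VC(D)=(0, 0, 1) and bumps W2's slot → (0, 0, 2)
invoked at 15, H merges VC(G)=(0, 0, 2) and bumps W2's slot → (0, 0, 3)
invoked at 5, C merges VC(A)=(0, 1, 0), VC(D)=(0, 0, 1) and bumps W1's slot → (0, 2, 1)
invoked at 10, F merges VC(C)=(0, 2, 1) and bumps W1's slot → (0, 3, 1)
invoked at 8, E merges VC(B)=(1, 0, 0), VC(F)=(0, 3, 1) and bumps W0's slot → (2, 3, 1)
invoked at 17, I merges VC(E)=(2, 3, 1), VC(G)=(0, 0, 2) and bumps W0's slot → (3, 3, 2)
target: VC(I) = (3, 3, 2)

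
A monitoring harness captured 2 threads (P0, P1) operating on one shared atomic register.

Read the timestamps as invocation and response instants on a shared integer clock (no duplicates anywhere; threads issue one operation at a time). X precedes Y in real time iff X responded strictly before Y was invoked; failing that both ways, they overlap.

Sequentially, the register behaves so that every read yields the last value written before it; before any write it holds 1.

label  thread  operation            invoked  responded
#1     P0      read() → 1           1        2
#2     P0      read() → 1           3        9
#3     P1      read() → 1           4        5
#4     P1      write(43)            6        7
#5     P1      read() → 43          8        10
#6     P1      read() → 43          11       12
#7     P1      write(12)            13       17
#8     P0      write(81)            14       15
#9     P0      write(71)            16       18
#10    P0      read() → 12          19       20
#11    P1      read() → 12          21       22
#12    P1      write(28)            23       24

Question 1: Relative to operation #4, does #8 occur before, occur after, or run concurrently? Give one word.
#8 spans [14,15], #4 spans [6,7]
resp(#4)=7 < inv(#8)=14

after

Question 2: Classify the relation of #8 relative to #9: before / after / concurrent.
#8 spans [14,15], #9 spans [16,18]
resp(#8)=15 < inv(#9)=16

before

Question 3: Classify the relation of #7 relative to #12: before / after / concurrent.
#7 spans [13,17], #12 spans [23,24]
resp(#7)=17 < inv(#12)=23

before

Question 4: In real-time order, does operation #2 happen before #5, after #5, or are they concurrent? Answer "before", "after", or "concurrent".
#2 spans [3,9], #5 spans [8,10]
the intervals overlap in both directions

concurrent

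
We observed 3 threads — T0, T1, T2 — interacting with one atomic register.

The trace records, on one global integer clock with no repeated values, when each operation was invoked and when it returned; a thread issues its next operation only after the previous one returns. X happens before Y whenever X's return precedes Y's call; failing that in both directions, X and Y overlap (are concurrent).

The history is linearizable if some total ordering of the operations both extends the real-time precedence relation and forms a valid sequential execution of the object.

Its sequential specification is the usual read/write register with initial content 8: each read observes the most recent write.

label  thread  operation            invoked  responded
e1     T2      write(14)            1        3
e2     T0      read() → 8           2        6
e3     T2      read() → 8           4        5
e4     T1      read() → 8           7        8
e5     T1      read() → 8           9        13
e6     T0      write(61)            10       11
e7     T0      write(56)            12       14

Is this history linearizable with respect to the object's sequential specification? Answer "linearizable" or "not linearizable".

not linearizable

already the first 5 events (up to e3's response at time 5) admit no linearization; the first 4 still do
exhaustive check: the 2 completed atomic register ops admit one real-time order; illegal
include/drop combinations of the 1 pending operation (e2) were all tried; none helps
take e1, e3 (pending dropped): step 2 already fails, because e3 read() → 8 cannot occur there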